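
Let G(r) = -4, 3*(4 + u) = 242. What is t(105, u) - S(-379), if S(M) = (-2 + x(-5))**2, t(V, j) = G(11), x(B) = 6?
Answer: -20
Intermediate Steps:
u = 230/3 (u = -4 + (1/3)*242 = -4 + 242/3 = 230/3 ≈ 76.667)
t(V, j) = -4
S(M) = 16 (S(M) = (-2 + 6)**2 = 4**2 = 16)
t(105, u) - S(-379) = -4 - 1*16 = -4 - 16 = -20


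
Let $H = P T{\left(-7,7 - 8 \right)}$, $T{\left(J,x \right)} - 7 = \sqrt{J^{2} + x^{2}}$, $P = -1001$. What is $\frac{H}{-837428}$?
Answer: $\frac{7007}{837428} + \frac{5005 \sqrt{2}}{837428} \approx 0.01682$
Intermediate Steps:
$T{\left(J,x \right)} = 7 + \sqrt{J^{2} + x^{2}}$
$H = -7007 - 5005 \sqrt{2}$ ($H = - 1001 \left(7 + \sqrt{\left(-7\right)^{2} + \left(7 - 8\right)^{2}}\right) = - 1001 \left(7 + \sqrt{49 + \left(-1\right)^{2}}\right) = - 1001 \left(7 + \sqrt{49 + 1}\right) = - 1001 \left(7 + \sqrt{50}\right) = - 1001 \left(7 + 5 \sqrt{2}\right) = -7007 - 5005 \sqrt{2} \approx -14085.0$)
$\frac{H}{-837428} = \frac{-7007 - 5005 \sqrt{2}}{-837428} = \left(-7007 - 5005 \sqrt{2}\right) \left(- \frac{1}{837428}\right) = \frac{7007}{837428} + \frac{5005 \sqrt{2}}{837428}$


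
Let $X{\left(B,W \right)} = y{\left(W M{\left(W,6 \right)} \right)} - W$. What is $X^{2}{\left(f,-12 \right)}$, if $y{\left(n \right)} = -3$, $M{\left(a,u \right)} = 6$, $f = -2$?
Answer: $81$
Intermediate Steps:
$X{\left(B,W \right)} = -3 - W$
$X^{2}{\left(f,-12 \right)} = \left(-3 - -12\right)^{2} = \left(-3 + 12\right)^{2} = 9^{2} = 81$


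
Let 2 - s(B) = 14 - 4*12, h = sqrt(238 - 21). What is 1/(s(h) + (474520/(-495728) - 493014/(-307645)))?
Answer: 19063530070/698589224869 ≈ 0.027289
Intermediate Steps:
h = sqrt(217) ≈ 14.731
s(B) = 36 (s(B) = 2 - (14 - 4*12) = 2 - (14 - 48) = 2 - 1*(-34) = 2 + 34 = 36)
1/(s(h) + (474520/(-495728) - 493014/(-307645))) = 1/(36 + (474520/(-495728) - 493014/(-307645))) = 1/(36 + (474520*(-1/495728) - 493014*(-1/307645))) = 1/(36 + (-59315/61966 + 493014/307645)) = 1/(36 + 12302142349/19063530070) = 1/(698589224869/19063530070) = 19063530070/698589224869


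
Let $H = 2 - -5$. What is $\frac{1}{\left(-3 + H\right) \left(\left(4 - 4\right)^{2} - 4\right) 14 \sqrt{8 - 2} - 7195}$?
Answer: $- \frac{7195}{51466969} + \frac{224 \sqrt{6}}{51466969} \approx -0.00012914$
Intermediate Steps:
$H = 7$ ($H = 2 + 5 = 7$)
$\frac{1}{\left(-3 + H\right) \left(\left(4 - 4\right)^{2} - 4\right) 14 \sqrt{8 - 2} - 7195} = \frac{1}{\left(-3 + 7\right) \left(\left(4 - 4\right)^{2} - 4\right) 14 \sqrt{8 - 2} - 7195} = \frac{1}{4 \left(0^{2} - 4\right) 14 \sqrt{6} - 7195} = \frac{1}{4 \left(0 - 4\right) 14 \sqrt{6} - 7195} = \frac{1}{4 \left(-4\right) 14 \sqrt{6} - 7195} = \frac{1}{\left(-16\right) 14 \sqrt{6} - 7195} = \frac{1}{- 224 \sqrt{6} - 7195} = \frac{1}{-7195 - 224 \sqrt{6}}$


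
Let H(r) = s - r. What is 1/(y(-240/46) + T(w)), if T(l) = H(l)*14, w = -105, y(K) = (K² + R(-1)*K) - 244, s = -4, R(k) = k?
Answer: 529/636090 ≈ 0.00083164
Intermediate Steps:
H(r) = -4 - r
y(K) = -244 + K² - K (y(K) = (K² - K) - 244 = -244 + K² - K)
T(l) = -56 - 14*l (T(l) = (-4 - l)*14 = -56 - 14*l)
1/(y(-240/46) + T(w)) = 1/((-244 + (-240/46)² - (-240)/46) + (-56 - 14*(-105))) = 1/((-244 + (-240*1/46)² - (-240)/46) + (-56 + 1470)) = 1/((-244 + (-120/23)² - 1*(-120/23)) + 1414) = 1/((-244 + 14400/529 + 120/23) + 1414) = 1/(-111916/529 + 1414) = 1/(636090/529) = 529/636090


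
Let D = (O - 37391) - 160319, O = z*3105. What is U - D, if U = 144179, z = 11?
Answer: 307734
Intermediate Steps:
O = 34155 (O = 11*3105 = 34155)
D = -163555 (D = (34155 - 37391) - 160319 = -3236 - 160319 = -163555)
U - D = 144179 - 1*(-163555) = 144179 + 163555 = 307734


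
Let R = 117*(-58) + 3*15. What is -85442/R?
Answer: 12206/963 ≈ 12.675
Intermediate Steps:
R = -6741 (R = -6786 + 45 = -6741)
-85442/R = -85442/(-6741) = -85442*(-1/6741) = 12206/963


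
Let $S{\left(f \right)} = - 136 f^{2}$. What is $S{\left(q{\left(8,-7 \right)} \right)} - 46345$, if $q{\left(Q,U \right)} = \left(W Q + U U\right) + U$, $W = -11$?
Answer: $-334121$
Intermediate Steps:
$q{\left(Q,U \right)} = U + U^{2} - 11 Q$ ($q{\left(Q,U \right)} = \left(- 11 Q + U U\right) + U = \left(- 11 Q + U^{2}\right) + U = \left(U^{2} - 11 Q\right) + U = U + U^{2} - 11 Q$)
$S{\left(q{\left(8,-7 \right)} \right)} - 46345 = - 136 \left(-7 + \left(-7\right)^{2} - 88\right)^{2} - 46345 = - 136 \left(-7 + 49 - 88\right)^{2} - 46345 = - 136 \left(-46\right)^{2} - 46345 = \left(-136\right) 2116 - 46345 = -287776 - 46345 = -334121$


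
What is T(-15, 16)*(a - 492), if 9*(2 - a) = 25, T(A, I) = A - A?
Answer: 0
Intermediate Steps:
T(A, I) = 0
a = -7/9 (a = 2 - 1/9*25 = 2 - 25/9 = -7/9 ≈ -0.77778)
T(-15, 16)*(a - 492) = 0*(-7/9 - 492) = 0*(-4435/9) = 0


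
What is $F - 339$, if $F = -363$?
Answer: $-702$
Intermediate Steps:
$F - 339 = -363 - 339 = -702$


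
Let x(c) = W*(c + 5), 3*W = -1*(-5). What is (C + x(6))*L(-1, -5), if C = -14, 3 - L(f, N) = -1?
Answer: 52/3 ≈ 17.333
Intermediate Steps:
L(f, N) = 4 (L(f, N) = 3 - 1*(-1) = 3 + 1 = 4)
W = 5/3 (W = (-1*(-5))/3 = (1/3)*5 = 5/3 ≈ 1.6667)
x(c) = 25/3 + 5*c/3 (x(c) = 5*(c + 5)/3 = 5*(5 + c)/3 = 25/3 + 5*c/3)
(C + x(6))*L(-1, -5) = (-14 + (25/3 + (5/3)*6))*4 = (-14 + (25/3 + 10))*4 = (-14 + 55/3)*4 = (13/3)*4 = 52/3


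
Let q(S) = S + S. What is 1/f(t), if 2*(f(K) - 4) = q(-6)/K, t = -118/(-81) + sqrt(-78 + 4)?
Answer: 485101/1942105 - 19683*I*sqrt(74)/3884210 ≈ 0.24978 - 0.043592*I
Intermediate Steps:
q(S) = 2*S
t = 118/81 + I*sqrt(74) (t = -118*(-1/81) + sqrt(-74) = 118/81 + I*sqrt(74) ≈ 1.4568 + 8.6023*I)
f(K) = 4 - 6/K (f(K) = 4 + ((2*(-6))/K)/2 = 4 + (-12/K)/2 = 4 - 6/K)
1/f(t) = 1/(4 - 6/(118/81 + I*sqrt(74)))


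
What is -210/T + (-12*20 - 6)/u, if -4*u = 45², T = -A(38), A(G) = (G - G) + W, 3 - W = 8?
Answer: -28022/675 ≈ -41.514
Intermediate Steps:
W = -5 (W = 3 - 1*8 = 3 - 8 = -5)
A(G) = -5 (A(G) = (G - G) - 5 = 0 - 5 = -5)
T = 5 (T = -1*(-5) = 5)
u = -2025/4 (u = -¼*45² = -¼*2025 = -2025/4 ≈ -506.25)
-210/T + (-12*20 - 6)/u = -210/5 + (-12*20 - 6)/(-2025/4) = -210*⅕ + (-240 - 6)*(-4/2025) = -42 - 246*(-4/2025) = -42 + 328/675 = -28022/675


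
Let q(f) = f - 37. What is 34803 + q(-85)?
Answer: 34681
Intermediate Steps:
q(f) = -37 + f
34803 + q(-85) = 34803 + (-37 - 85) = 34803 - 122 = 34681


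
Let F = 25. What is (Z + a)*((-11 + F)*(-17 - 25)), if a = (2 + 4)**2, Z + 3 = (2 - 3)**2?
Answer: -19992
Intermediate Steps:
Z = -2 (Z = -3 + (2 - 3)**2 = -3 + (-1)**2 = -3 + 1 = -2)
a = 36 (a = 6**2 = 36)
(Z + a)*((-11 + F)*(-17 - 25)) = (-2 + 36)*((-11 + 25)*(-17 - 25)) = 34*(14*(-42)) = 34*(-588) = -19992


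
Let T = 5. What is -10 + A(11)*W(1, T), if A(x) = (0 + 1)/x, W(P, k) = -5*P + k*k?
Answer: -90/11 ≈ -8.1818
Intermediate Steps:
W(P, k) = k² - 5*P (W(P, k) = -5*P + k² = k² - 5*P)
A(x) = 1/x
-10 + A(11)*W(1, T) = -10 + (5² - 5*1)/11 = -10 + (25 - 5)/11 = -10 + (1/11)*20 = -10 + 20/11 = -90/11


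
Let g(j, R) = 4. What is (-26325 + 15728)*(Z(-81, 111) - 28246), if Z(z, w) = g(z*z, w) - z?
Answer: 298422117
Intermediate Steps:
Z(z, w) = 4 - z
(-26325 + 15728)*(Z(-81, 111) - 28246) = (-26325 + 15728)*((4 - 1*(-81)) - 28246) = -10597*((4 + 81) - 28246) = -10597*(85 - 28246) = -10597*(-28161) = 298422117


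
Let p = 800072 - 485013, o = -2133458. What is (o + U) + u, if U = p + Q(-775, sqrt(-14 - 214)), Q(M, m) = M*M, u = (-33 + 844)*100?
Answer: -1136674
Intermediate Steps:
p = 315059
u = 81100 (u = 811*100 = 81100)
Q(M, m) = M**2
U = 915684 (U = 315059 + (-775)**2 = 315059 + 600625 = 915684)
(o + U) + u = (-2133458 + 915684) + 81100 = -1217774 + 81100 = -1136674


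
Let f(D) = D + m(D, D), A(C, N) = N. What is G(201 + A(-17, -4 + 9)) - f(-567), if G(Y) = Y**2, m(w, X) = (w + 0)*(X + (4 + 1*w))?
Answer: -597707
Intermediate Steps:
m(w, X) = w*(4 + X + w) (m(w, X) = w*(X + (4 + w)) = w*(4 + X + w))
f(D) = D + D*(4 + 2*D) (f(D) = D + D*(4 + D + D) = D + D*(4 + 2*D))
G(201 + A(-17, -4 + 9)) - f(-567) = (201 + (-4 + 9))**2 - (-567)*(5 + 2*(-567)) = (201 + 5)**2 - (-567)*(5 - 1134) = 206**2 - (-567)*(-1129) = 42436 - 1*640143 = 42436 - 640143 = -597707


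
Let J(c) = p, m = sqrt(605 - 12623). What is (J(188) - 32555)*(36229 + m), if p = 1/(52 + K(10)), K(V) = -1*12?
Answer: -47177367571/40 - 1302199*I*sqrt(12018)/40 ≈ -1.1794e+9 - 3.5689e+6*I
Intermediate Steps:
K(V) = -12
m = I*sqrt(12018) (m = sqrt(-12018) = I*sqrt(12018) ≈ 109.63*I)
p = 1/40 (p = 1/(52 - 12) = 1/40 ≈ 0.025000)
J(c) = 1/40
(J(188) - 32555)*(36229 + m) = (1/40 - 32555)*(36229 + I*sqrt(12018)) = -1302199*(36229 + I*sqrt(12018))/40 = -47177367571/40 - 1302199*I*sqrt(12018)/40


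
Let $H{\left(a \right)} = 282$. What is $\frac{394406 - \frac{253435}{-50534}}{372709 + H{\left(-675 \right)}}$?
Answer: $\frac{19931166239}{18848727194} \approx 1.0574$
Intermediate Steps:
$\frac{394406 - \frac{253435}{-50534}}{372709 + H{\left(-675 \right)}} = \frac{394406 - \frac{253435}{-50534}}{372709 + 282} = \frac{394406 - - \frac{253435}{50534}}{372991} = \left(394406 + \frac{253435}{50534}\right) \frac{1}{372991} = \frac{19931166239}{50534} \cdot \frac{1}{372991} = \frac{19931166239}{18848727194}$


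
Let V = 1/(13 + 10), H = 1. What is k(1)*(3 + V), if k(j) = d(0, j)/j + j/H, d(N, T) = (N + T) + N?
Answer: 140/23 ≈ 6.0870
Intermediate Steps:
d(N, T) = T + 2*N
k(j) = 1 + j (k(j) = (j + 2*0)/j + j/1 = (j + 0)/j + j*1 = j/j + j = 1 + j)
V = 1/23 ≈ 0.043478
k(1)*(3 + V) = (1 + 1)*(3 + 1/23) = 2*(70/23) = 140/23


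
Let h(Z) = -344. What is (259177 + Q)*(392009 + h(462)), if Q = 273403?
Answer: 208592945700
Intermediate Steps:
(259177 + Q)*(392009 + h(462)) = (259177 + 273403)*(392009 - 344) = 532580*391665 = 208592945700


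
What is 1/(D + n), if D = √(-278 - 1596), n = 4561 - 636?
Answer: 3925/15407499 - I*√1874/15407499 ≈ 0.00025475 - 2.8097e-6*I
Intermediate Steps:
n = 3925
D = I*√1874 (D = √(-1874) = I*√1874 ≈ 43.29*I)
1/(D + n) = 1/(I*√1874 + 3925) = 1/(3925 + I*√1874)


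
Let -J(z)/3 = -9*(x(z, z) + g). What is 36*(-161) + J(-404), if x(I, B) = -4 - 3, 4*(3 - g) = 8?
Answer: -5958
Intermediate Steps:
g = 1 (g = 3 - 1/4*8 = 3 - 2 = 1)
x(I, B) = -7
J(z) = -162 (J(z) = -(-27)*(-7 + 1) = -(-27)*(-6) = -3*54 = -162)
36*(-161) + J(-404) = 36*(-161) - 162 = -5796 - 162 = -5958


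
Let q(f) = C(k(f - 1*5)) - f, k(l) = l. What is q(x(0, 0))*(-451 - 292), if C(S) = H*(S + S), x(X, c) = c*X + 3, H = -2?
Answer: -3715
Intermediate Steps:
x(X, c) = 3 + X*c (x(X, c) = X*c + 3 = 3 + X*c)
C(S) = -4*S (C(S) = -2*(S + S) = -4*S)
q(f) = 20 - 5*f (q(f) = -4*(f - 1*5) - f = -4*(f - 5) - f = -4*(-5 + f) - f = (20 - 4*f) - f = 20 - 5*f)
q(x(0, 0))*(-451 - 292) = (20 - 5*(3 + 0*0))*(-451 - 292) = (20 - 5*(3 + 0))*(-743) = (20 - 5*3)*(-743) = (20 - 15)*(-743) = 5*(-743) = -3715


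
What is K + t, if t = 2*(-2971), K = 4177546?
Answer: 4171604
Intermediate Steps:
t = -5942
K + t = 4177546 - 5942 = 4171604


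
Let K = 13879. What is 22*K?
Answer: 305338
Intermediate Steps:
22*K = 22*13879 = 305338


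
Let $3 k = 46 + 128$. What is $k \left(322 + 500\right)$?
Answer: $47676$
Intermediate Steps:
$k = 58$ ($k = \frac{46 + 128}{3} = \frac{1}{3} \cdot 174 = 58$)
$k \left(322 + 500\right) = 58 \left(322 + 500\right) = 58 \cdot 822 = 47676$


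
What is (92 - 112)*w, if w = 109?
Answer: -2180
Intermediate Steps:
(92 - 112)*w = (92 - 112)*109 = -20*109 = -2180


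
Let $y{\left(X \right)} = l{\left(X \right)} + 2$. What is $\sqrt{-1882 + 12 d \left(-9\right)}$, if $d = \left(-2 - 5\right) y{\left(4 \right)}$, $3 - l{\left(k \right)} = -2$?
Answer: $\sqrt{3410} \approx 58.395$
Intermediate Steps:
$l{\left(k \right)} = 5$ ($l{\left(k \right)} = 3 - -2 = 3 + 2 = 5$)
$y{\left(X \right)} = 7$ ($y{\left(X \right)} = 5 + 2 = 7$)
$d = -49$ ($d = \left(-2 - 5\right) 7 = \left(-7\right) 7 = -49$)
$\sqrt{-1882 + 12 d \left(-9\right)} = \sqrt{-1882 + 12 \left(-49\right) \left(-9\right)} = \sqrt{-1882 - -5292} = \sqrt{-1882 + 5292} = \sqrt{3410}$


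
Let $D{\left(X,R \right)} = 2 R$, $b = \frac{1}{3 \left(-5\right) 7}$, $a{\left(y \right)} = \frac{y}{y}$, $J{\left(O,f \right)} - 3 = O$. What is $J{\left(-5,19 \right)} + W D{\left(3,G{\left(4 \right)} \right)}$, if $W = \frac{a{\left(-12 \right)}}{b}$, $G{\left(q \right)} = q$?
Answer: $-842$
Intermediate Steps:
$J{\left(O,f \right)} = 3 + O$
$a{\left(y \right)} = 1$
$b = - \frac{1}{105}$ ($b = \frac{1}{\left(-15\right) 7} = \frac{1}{-105} = - \frac{1}{105} \approx -0.0095238$)
$W = -105$ ($W = 1 \frac{1}{- \frac{1}{105}} = 1 \left(-105\right) = -105$)
$J{\left(-5,19 \right)} + W D{\left(3,G{\left(4 \right)} \right)} = \left(3 - 5\right) - 105 \cdot 2 \cdot 4 = -2 - 840 = -842$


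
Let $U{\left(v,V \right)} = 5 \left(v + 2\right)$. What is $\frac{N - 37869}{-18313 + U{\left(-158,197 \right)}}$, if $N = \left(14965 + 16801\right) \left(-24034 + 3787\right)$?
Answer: $\frac{643204071}{19093} \approx 33688.0$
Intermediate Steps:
$U{\left(v,V \right)} = 10 + 5 v$ ($U{\left(v,V \right)} = 5 \left(2 + v\right) = 10 + 5 v$)
$N = -643166202$ ($N = 31766 \left(-20247\right) = -643166202$)
$\frac{N - 37869}{-18313 + U{\left(-158,197 \right)}} = \frac{-643166202 - 37869}{-18313 + \left(10 + 5 \left(-158\right)\right)} = - \frac{643204071}{-18313 + \left(10 - 790\right)} = - \frac{643204071}{-18313 - 780} = - \frac{643204071}{-19093} = \left(-643204071\right) \left(- \frac{1}{19093}\right) = \frac{643204071}{19093}$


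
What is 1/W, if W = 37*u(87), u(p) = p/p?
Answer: 1/37 ≈ 0.027027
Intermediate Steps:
u(p) = 1
W = 37 (W = 37*1 = 37)
1/W = 1/37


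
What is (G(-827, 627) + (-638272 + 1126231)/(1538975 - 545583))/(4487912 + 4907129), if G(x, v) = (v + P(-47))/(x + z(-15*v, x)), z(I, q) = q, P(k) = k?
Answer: 115458413/7718356736622544 ≈ 1.4959e-8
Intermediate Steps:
G(x, v) = (-47 + v)/(2*x) (G(x, v) = (v - 47)/(x + x) = (-47 + v)/((2*x)) = (-47 + v)*(1/(2*x)) = (-47 + v)/(2*x))
(G(-827, 627) + (-638272 + 1126231)/(1538975 - 545583))/(4487912 + 4907129) = ((½)*(-47 + 627)/(-827) + (-638272 + 1126231)/(1538975 - 545583))/(4487912 + 4907129) = ((½)*(-1/827)*580 + 487959/993392)/9395041 = (-290/827 + 487959*(1/993392))*(1/9395041) = (-290/827 + 487959/993392)*(1/9395041) = (115458413/821535184)*(1/9395041) = 115458413/7718356736622544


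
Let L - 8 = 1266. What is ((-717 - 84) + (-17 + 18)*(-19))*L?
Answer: -1044680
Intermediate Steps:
L = 1274 (L = 8 + 1266 = 1274)
((-717 - 84) + (-17 + 18)*(-19))*L = ((-717 - 84) + (-17 + 18)*(-19))*1274 = (-801 + 1*(-19))*1274 = (-801 - 19)*1274 = -820*1274 = -1044680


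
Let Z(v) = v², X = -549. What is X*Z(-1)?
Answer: -549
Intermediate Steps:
X*Z(-1) = -549*(-1)² = -549*1 = -549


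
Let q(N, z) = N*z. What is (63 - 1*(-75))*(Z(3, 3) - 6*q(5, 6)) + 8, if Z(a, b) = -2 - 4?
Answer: -25660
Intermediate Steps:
Z(a, b) = -6
(63 - 1*(-75))*(Z(3, 3) - 6*q(5, 6)) + 8 = (63 - 1*(-75))*(-6 - 30*6) + 8 = (63 + 75)*(-6 - 6*30) + 8 = 138*(-6 - 180) + 8 = 138*(-186) + 8 = -25668 + 8 = -25660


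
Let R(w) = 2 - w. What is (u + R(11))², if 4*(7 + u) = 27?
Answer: 1369/16 ≈ 85.563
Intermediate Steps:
u = -¼ (u = -7 + (¼)*27 = -7 + 27/4 = -¼ ≈ -0.25000)
(u + R(11))² = (-¼ + (2 - 1*11))² = (-¼ + (2 - 11))² = (-¼ - 9)² = (-37/4)² = 1369/16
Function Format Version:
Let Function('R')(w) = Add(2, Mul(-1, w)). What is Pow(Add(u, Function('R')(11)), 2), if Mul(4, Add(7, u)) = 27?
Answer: Rational(1369, 16) ≈ 85.563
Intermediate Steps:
u = Rational(-1, 4) (u = Add(-7, Mul(Rational(1, 4), 27)) = Add(-7, Rational(27, 4)) = Rational(-1, 4) ≈ -0.25000)
Pow(Add(u, Function('R')(11)), 2) = Pow(Add(Rational(-1, 4), Add(2, Mul(-1, 11))), 2) = Pow(Add(Rational(-1, 4), Add(2, -11)), 2) = Pow(Add(Rational(-1, 4), -9), 2) = Pow(Rational(-37, 4), 2) = Rational(1369, 16)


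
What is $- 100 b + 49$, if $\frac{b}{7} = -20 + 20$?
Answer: $49$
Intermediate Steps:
$b = 0$ ($b = 7 \left(-20 + 20\right) = 7 \cdot 0 = 0$)
$- 100 b + 49 = \left(-100\right) 0 + 49 = 0 + 49 = 49$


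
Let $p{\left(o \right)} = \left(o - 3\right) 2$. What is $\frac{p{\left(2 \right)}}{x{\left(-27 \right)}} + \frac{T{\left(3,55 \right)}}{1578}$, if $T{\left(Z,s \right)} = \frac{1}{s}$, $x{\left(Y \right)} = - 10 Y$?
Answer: $- \frac{5777}{781110} \approx -0.0073959$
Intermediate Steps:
$p{\left(o \right)} = -6 + 2 o$ ($p{\left(o \right)} = \left(-3 + o\right) 2 = -6 + 2 o$)
$\frac{p{\left(2 \right)}}{x{\left(-27 \right)}} + \frac{T{\left(3,55 \right)}}{1578} = \frac{-6 + 2 \cdot 2}{\left(-10\right) \left(-27\right)} + \frac{1}{55 \cdot 1578} = \frac{-6 + 4}{270} + \frac{1}{55} \cdot \frac{1}{1578} = \left(-2\right) \frac{1}{270} + \frac{1}{86790} = - \frac{1}{135} + \frac{1}{86790} = - \frac{5777}{781110}$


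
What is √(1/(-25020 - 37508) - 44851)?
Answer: I*√2739941132433/7816 ≈ 211.78*I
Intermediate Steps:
√(1/(-25020 - 37508) - 44851) = √(1/(-62528) - 44851) = √(-1/62528 - 44851) = √(-2804443329/62528) = I*√2739941132433/7816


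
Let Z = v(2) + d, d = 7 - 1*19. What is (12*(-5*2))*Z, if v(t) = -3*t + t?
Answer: 1920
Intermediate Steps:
d = -12 (d = 7 - 19 = -12)
v(t) = -2*t
Z = -16 (Z = -2*2 - 12 = -4 - 12 = -16)
(12*(-5*2))*Z = (12*(-5*2))*(-16) = (12*(-10))*(-16) = -120*(-16) = 1920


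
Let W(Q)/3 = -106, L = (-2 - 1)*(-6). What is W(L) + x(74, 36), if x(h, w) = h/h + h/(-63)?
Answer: -20045/63 ≈ -318.17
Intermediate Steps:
x(h, w) = 1 - h/63 (x(h, w) = 1 + h*(-1/63) = 1 - h/63)
L = 18 (L = -3*(-6) = 18)
W(Q) = -318 (W(Q) = 3*(-106) = -318)
W(L) + x(74, 36) = -318 + (1 - 1/63*74) = -318 + (1 - 74/63) = -318 - 11/63 = -20045/63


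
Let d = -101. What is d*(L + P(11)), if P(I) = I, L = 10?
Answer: -2121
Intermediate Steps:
d*(L + P(11)) = -101*(10 + 11) = -101*21 = -2121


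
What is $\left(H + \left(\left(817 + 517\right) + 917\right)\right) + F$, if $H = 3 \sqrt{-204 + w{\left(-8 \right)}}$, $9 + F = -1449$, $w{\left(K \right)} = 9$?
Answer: $793 + 3 i \sqrt{195} \approx 793.0 + 41.893 i$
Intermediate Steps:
$F = -1458$ ($F = -9 - 1449 = -1458$)
$H = 3 i \sqrt{195}$ ($H = 3 \sqrt{-204 + 9} = 3 \sqrt{-195} = 3 i \sqrt{195} \approx 41.893 i$)
$\left(H + \left(\left(817 + 517\right) + 917\right)\right) + F = \left(3 i \sqrt{195} + \left(\left(817 + 517\right) + 917\right)\right) - 1458 = \left(3 i \sqrt{195} + \left(1334 + 917\right)\right) - 1458 = \left(3 i \sqrt{195} + 2251\right) - 1458 = \left(2251 + 3 i \sqrt{195}\right) - 1458 = 793 + 3 i \sqrt{195}$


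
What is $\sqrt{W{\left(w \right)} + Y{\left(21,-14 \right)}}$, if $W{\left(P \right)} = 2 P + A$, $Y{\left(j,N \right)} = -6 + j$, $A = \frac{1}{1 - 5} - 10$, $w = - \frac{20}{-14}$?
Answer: $\frac{\sqrt{1491}}{14} \approx 2.7581$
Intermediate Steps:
$w = \frac{10}{7}$ ($w = \left(-20\right) \left(- \frac{1}{14}\right) = \frac{10}{7} \approx 1.4286$)
$A = - \frac{41}{4}$ ($A = \frac{1}{-4} - 10 = - \frac{1}{4} - 10 = - \frac{41}{4} \approx -10.25$)
$W{\left(P \right)} = - \frac{41}{4} + 2 P$ ($W{\left(P \right)} = 2 P - \frac{41}{4} = - \frac{41}{4} + 2 P$)
$\sqrt{W{\left(w \right)} + Y{\left(21,-14 \right)}} = \sqrt{\left(- \frac{41}{4} + 2 \cdot \frac{10}{7}\right) + \left(-6 + 21\right)} = \sqrt{\left(- \frac{41}{4} + \frac{20}{7}\right) + 15} = \sqrt{- \frac{207}{28} + 15} = \sqrt{\frac{213}{28}} = \frac{\sqrt{1491}}{14}$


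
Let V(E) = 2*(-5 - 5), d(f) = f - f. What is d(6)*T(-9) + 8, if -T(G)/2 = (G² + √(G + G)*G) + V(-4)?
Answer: 8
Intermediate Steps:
d(f) = 0
V(E) = -20 (V(E) = 2*(-10) = -20)
T(G) = 40 - 2*G² - 2*√2*G^(3/2) (T(G) = -2*((G² + √(G + G)*G) - 20) = -2*((G² + √(2*G)*G) - 20) = -2*((G² + (√2*√G)*G) - 20) = -2*((G² + √2*G^(3/2)) - 20) = -2*(-20 + G² + √2*G^(3/2)) = 40 - 2*G² - 2*√2*G^(3/2))
d(6)*T(-9) + 8 = 0*(40 - 2*(-9)² - 2*√2*(-9)^(3/2)) + 8 = 0*(40 - 2*81 - 2*√2*(-27*I)) + 8 = 0*(40 - 162 + 54*I*√2) + 8 = 0*(-122 + 54*I*√2) + 8 = 0 + 8 = 8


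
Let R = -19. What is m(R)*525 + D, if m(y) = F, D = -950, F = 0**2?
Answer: -950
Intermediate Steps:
F = 0
m(y) = 0
m(R)*525 + D = 0*525 - 950 = 0 - 950 = -950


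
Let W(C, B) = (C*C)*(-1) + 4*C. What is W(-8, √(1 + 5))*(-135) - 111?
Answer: 12849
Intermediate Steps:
W(C, B) = -C² + 4*C (W(C, B) = C²*(-1) + 4*C = -C² + 4*C)
W(-8, √(1 + 5))*(-135) - 111 = -8*(4 - 1*(-8))*(-135) - 111 = -8*(4 + 8)*(-135) - 111 = -8*12*(-135) - 111 = -96*(-135) - 111 = 12960 - 111 = 12849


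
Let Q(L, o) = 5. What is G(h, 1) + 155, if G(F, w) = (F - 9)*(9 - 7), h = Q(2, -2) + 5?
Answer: 157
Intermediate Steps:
h = 10 (h = 5 + 5 = 10)
G(F, w) = -18 + 2*F (G(F, w) = (-9 + F)*2 = -18 + 2*F)
G(h, 1) + 155 = (-18 + 2*10) + 155 = (-18 + 20) + 155 = 2 + 155 = 157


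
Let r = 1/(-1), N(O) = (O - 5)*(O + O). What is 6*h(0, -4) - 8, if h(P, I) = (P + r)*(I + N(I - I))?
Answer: 16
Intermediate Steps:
N(O) = 2*O*(-5 + O) (N(O) = (-5 + O)*(2*O) = 2*O*(-5 + O))
r = -1
h(P, I) = I*(-1 + P) (h(P, I) = (P - 1)*(I + 2*(I - I)*(-5 + (I - I))) = (-1 + P)*(I + 2*0*(-5 + 0)) = (-1 + P)*(I + 2*0*(-5)) = (-1 + P)*(I + 0) = (-1 + P)*I = I*(-1 + P))
6*h(0, -4) - 8 = 6*(-4*(-1 + 0)) - 8 = 6*(-4*(-1)) - 8 = 6*4 - 8 = 24 - 8 = 16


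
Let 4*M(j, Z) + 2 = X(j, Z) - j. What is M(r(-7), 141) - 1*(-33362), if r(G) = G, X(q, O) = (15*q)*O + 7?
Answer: 118655/4 ≈ 29664.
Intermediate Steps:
X(q, O) = 7 + 15*O*q (X(q, O) = 15*O*q + 7 = 7 + 15*O*q)
M(j, Z) = 5/4 - j/4 + 15*Z*j/4 (M(j, Z) = -1/2 + ((7 + 15*Z*j) - j)/4 = -1/2 + (7 - j + 15*Z*j)/4 = -1/2 + (7/4 - j/4 + 15*Z*j/4) = 5/4 - j/4 + 15*Z*j/4)
M(r(-7), 141) - 1*(-33362) = (5/4 - 1/4*(-7) + (15/4)*141*(-7)) - 1*(-33362) = (5/4 + 7/4 - 14805/4) + 33362 = -14793/4 + 33362 = 118655/4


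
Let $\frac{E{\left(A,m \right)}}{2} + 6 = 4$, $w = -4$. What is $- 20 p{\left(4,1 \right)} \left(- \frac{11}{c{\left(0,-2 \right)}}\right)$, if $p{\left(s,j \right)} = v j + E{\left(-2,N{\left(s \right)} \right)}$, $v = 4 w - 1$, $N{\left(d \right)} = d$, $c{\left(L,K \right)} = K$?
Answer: $2310$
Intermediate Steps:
$E{\left(A,m \right)} = -4$ ($E{\left(A,m \right)} = -12 + 2 \cdot 4 = -12 + 8 = -4$)
$v = -17$ ($v = 4 \left(-4\right) - 1 = -16 - 1 = -17$)
$p{\left(s,j \right)} = -4 - 17 j$ ($p{\left(s,j \right)} = - 17 j - 4 = -4 - 17 j$)
$- 20 p{\left(4,1 \right)} \left(- \frac{11}{c{\left(0,-2 \right)}}\right) = - 20 \left(-4 - 17\right) \left(- \frac{11}{-2}\right) = - 20 \left(-4 - 17\right) \left(\left(-11\right) \left(- \frac{1}{2}\right)\right) = \left(-20\right) \left(-21\right) \frac{11}{2} = 420 \cdot \frac{11}{2} = 2310$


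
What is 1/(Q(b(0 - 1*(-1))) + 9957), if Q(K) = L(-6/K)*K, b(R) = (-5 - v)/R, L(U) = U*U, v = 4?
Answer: 1/9953 ≈ 0.00010047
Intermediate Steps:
L(U) = U²
b(R) = -9/R (b(R) = (-5 - 1*4)/R = (-5 - 4)/R = -9/R)
Q(K) = 36/K (Q(K) = (-6/K)²*K = (36/K²)*K = 36/K)
1/(Q(b(0 - 1*(-1))) + 9957) = 1/(36/((-9/(0 - 1*(-1)))) + 9957) = 1/(36/((-9/(0 + 1))) + 9957) = 1/(36/((-9/1)) + 9957) = 1/(36/((-9*1)) + 9957) = 1/(36/(-9) + 9957) = 1/(36*(-⅑) + 9957) = 1/(-4 + 9957) = 1/9953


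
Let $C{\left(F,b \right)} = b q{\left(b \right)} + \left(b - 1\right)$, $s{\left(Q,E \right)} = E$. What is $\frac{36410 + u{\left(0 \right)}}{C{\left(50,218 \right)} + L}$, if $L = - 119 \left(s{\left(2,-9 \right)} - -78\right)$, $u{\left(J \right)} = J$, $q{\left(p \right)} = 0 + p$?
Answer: $\frac{3641}{3953} \approx 0.92107$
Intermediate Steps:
$q{\left(p \right)} = p$
$C{\left(F,b \right)} = -1 + b + b^{2}$ ($C{\left(F,b \right)} = b b + \left(b - 1\right) = b^{2} + \left(b - 1\right) = b^{2} + \left(-1 + b\right) = -1 + b + b^{2}$)
$L = -8211$ ($L = - 119 \left(-9 - -78\right) = - 119 \left(-9 + 78\right) = \left(-119\right) 69 = -8211$)
$\frac{36410 + u{\left(0 \right)}}{C{\left(50,218 \right)} + L} = \frac{36410 + 0}{\left(-1 + 218 + 218^{2}\right) - 8211} = \frac{36410}{\left(-1 + 218 + 47524\right) - 8211} = \frac{36410}{47741 - 8211} = \frac{36410}{39530} = 36410 \cdot \frac{1}{39530} = \frac{3641}{3953}$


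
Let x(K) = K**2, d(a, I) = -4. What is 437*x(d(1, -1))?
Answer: 6992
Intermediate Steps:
437*x(d(1, -1)) = 437*(-4)**2 = 437*16 = 6992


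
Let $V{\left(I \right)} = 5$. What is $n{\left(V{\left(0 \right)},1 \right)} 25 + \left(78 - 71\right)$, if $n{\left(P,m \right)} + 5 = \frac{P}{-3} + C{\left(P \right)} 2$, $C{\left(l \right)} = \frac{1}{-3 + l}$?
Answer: $- \frac{404}{3} \approx -134.67$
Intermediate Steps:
$n{\left(P,m \right)} = -5 + \frac{2}{-3 + P} - \frac{P}{3}$ ($n{\left(P,m \right)} = -5 + \left(\frac{P}{-3} + \frac{1}{-3 + P} 2\right) = -5 + \left(P \left(- \frac{1}{3}\right) + \frac{2}{-3 + P}\right) = -5 - \left(- \frac{2}{-3 + P} + \frac{P}{3}\right) = -5 + \frac{2}{-3 + P} - \frac{P}{3}$)
$n{\left(V{\left(0 \right)},1 \right)} 25 + \left(78 - 71\right) = \frac{51 - 5^{2} - 60}{3 \left(-3 + 5\right)} 25 + \left(78 - 71\right) = \frac{51 - 25 - 60}{3 \cdot 2} \cdot 25 + 7 = \frac{1}{3} \cdot \frac{1}{2} \left(51 - 25 - 60\right) 25 + 7 = \frac{1}{3} \cdot \frac{1}{2} \left(-34\right) 25 + 7 = \left(- \frac{17}{3}\right) 25 + 7 = - \frac{425}{3} + 7 = - \frac{404}{3}$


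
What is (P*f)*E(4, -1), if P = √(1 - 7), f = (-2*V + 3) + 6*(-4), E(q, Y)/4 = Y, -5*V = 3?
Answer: 396*I*√6/5 ≈ 194.0*I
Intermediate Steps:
V = -⅗ (V = -⅕*3 = -⅗ ≈ -0.60000)
E(q, Y) = 4*Y
f = -99/5 (f = (-2*(-⅗) + 3) + 6*(-4) = (6/5 + 3) - 24 = 21/5 - 24 = -99/5 ≈ -19.800)
P = I*√6 (P = √(-6) = I*√6 ≈ 2.4495*I)
(P*f)*E(4, -1) = ((I*√6)*(-99/5))*(4*(-1)) = -99*I*√6/5*(-4) = 396*I*√6/5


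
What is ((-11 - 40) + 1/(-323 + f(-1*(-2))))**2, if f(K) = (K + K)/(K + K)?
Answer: 269714929/103684 ≈ 2601.3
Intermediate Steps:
f(K) = 1 (f(K) = (2*K)/((2*K)) = (2*K)*(1/(2*K)) = 1)
((-11 - 40) + 1/(-323 + f(-1*(-2))))**2 = ((-11 - 40) + 1/(-323 + 1))**2 = (-51 + 1/(-322))**2 = (-51 - 1/322)**2 = (-16423/322)**2 = 269714929/103684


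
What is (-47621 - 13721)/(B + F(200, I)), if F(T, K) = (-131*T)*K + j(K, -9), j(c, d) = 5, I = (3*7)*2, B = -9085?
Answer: 30671/554740 ≈ 0.055289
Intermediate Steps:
I = 42 (I = 21*2 = 42)
F(T, K) = 5 - 131*K*T (F(T, K) = (-131*T)*K + 5 = -131*K*T + 5 = 5 - 131*K*T)
(-47621 - 13721)/(B + F(200, I)) = (-47621 - 13721)/(-9085 + (5 - 131*42*200)) = -61342/(-9085 + (5 - 1100400)) = -61342/(-9085 - 1100395) = -61342/(-1109480) = -61342*(-1/1109480) = 30671/554740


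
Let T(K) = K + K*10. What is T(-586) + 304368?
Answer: 297922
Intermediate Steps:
T(K) = 11*K (T(K) = K + 10*K = 11*K)
T(-586) + 304368 = 11*(-586) + 304368 = -6446 + 304368 = 297922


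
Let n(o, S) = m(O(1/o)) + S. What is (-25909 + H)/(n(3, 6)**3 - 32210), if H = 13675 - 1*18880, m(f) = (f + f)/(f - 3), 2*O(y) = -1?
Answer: 5336051/5481423 ≈ 0.97348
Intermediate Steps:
O(y) = -1/2 (O(y) = (1/2)*(-1) = -1/2)
m(f) = 2*f/(-3 + f) (m(f) = (2*f)/(-3 + f) = 2*f/(-3 + f))
H = -5205 (H = 13675 - 18880 = -5205)
n(o, S) = 2/7 + S (n(o, S) = 2*(-1/2)/(-3 - 1/2) + S = 2*(-1/2)/(-7/2) + S = 2*(-1/2)*(-2/7) + S = 2/7 + S)
(-25909 + H)/(n(3, 6)**3 - 32210) = (-25909 - 5205)/((2/7 + 6)**3 - 32210) = -31114/((44/7)**3 - 32210) = -31114/(85184/343 - 32210) = -31114/(-10962846/343) = -31114*(-343/10962846) = 5336051/5481423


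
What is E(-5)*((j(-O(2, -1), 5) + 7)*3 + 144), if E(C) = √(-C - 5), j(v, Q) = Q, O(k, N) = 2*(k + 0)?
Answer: 0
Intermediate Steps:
O(k, N) = 2*k
E(C) = √(-5 - C)
E(-5)*((j(-O(2, -1), 5) + 7)*3 + 144) = √(-5 - 1*(-5))*((5 + 7)*3 + 144) = √(-5 + 5)*(12*3 + 144) = √0*(36 + 144) = 0*180 = 0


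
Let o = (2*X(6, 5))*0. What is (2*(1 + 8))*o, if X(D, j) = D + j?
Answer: 0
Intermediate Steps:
o = 0 (o = (2*(6 + 5))*0 = (2*11)*0 = 22*0 = 0)
(2*(1 + 8))*o = (2*(1 + 8))*0 = (2*9)*0 = 18*0 = 0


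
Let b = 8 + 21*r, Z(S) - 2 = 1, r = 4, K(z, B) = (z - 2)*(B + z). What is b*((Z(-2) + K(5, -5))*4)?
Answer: 1104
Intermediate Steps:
K(z, B) = (-2 + z)*(B + z)
Z(S) = 3 (Z(S) = 2 + 1 = 3)
b = 92 (b = 8 + 21*4 = 8 + 84 = 92)
b*((Z(-2) + K(5, -5))*4) = 92*((3 + (5² - 2*(-5) - 2*5 - 5*5))*4) = 92*((3 + (25 + 10 - 10 - 25))*4) = 92*((3 + 0)*4) = 92*(3*4) = 92*12 = 1104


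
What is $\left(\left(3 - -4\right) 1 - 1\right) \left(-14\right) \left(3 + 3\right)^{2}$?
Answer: $-3024$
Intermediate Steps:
$\left(\left(3 - -4\right) 1 - 1\right) \left(-14\right) \left(3 + 3\right)^{2} = \left(\left(3 + 4\right) 1 - 1\right) \left(-14\right) 6^{2} = \left(7 \cdot 1 - 1\right) \left(-14\right) 36 = \left(7 - 1\right) \left(-14\right) 36 = 6 \left(-14\right) 36 = \left(-84\right) 36 = -3024$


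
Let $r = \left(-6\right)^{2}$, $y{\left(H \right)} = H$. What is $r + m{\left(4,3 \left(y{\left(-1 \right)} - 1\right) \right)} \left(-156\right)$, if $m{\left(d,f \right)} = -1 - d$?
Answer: $816$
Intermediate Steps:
$r = 36$
$r + m{\left(4,3 \left(y{\left(-1 \right)} - 1\right) \right)} \left(-156\right) = 36 + \left(-1 - 4\right) \left(-156\right) = 36 - -780 = 36 + 780 = 816$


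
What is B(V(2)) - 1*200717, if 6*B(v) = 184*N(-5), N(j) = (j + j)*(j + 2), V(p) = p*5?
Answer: -199797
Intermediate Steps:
V(p) = 5*p
N(j) = 2*j*(2 + j) (N(j) = (2*j)*(2 + j) = 2*j*(2 + j))
B(v) = 920 (B(v) = (184*(2*(-5)*(2 - 5)))/6 = (184*(2*(-5)*(-3)))/6 = (184*30)/6 = (⅙)*5520 = 920)
B(V(2)) - 1*200717 = 920 - 1*200717 = 920 - 200717 = -199797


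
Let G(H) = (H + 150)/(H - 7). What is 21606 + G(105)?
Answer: 2117643/98 ≈ 21609.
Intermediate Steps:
G(H) = (150 + H)/(-7 + H)
21606 + G(105) = 21606 + (150 + 105)/(-7 + 105) = 21606 + 255/98 = 2117643/98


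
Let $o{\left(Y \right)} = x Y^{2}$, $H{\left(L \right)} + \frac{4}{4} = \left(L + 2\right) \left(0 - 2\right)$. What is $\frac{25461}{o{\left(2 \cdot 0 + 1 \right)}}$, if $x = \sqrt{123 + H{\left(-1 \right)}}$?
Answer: $\frac{8487 \sqrt{30}}{20} \approx 2324.3$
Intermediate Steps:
$H{\left(L \right)} = -5 - 2 L$ ($H{\left(L \right)} = -1 + \left(L + 2\right) \left(0 - 2\right) = -1 + \left(2 + L\right) \left(-2\right) = -1 - \left(4 + 2 L\right) = -5 - 2 L$)
$x = 2 \sqrt{30}$ ($x = \sqrt{123 - 3} = \sqrt{120} = 2 \sqrt{30} \approx 10.954$)
$o{\left(Y \right)} = 2 \sqrt{30} Y^{2}$
$\frac{25461}{o{\left(2 \cdot 0 + 1 \right)}} = \frac{25461}{2 \sqrt{30} \left(2 \cdot 0 + 1\right)^{2}} = \frac{25461}{2 \sqrt{30} \left(0 + 1\right)^{2}} = \frac{25461}{2 \sqrt{30} \cdot 1^{2}} = \frac{25461}{2 \sqrt{30} \cdot 1} = \frac{25461}{2 \sqrt{30}} = 25461 \frac{\sqrt{30}}{60} = \frac{8487 \sqrt{30}}{20}$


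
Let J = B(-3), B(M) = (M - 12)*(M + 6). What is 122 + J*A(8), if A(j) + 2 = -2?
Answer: 302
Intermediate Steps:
A(j) = -4 (A(j) = -2 - 2 = -4)
B(M) = (-12 + M)*(6 + M)
J = -45 (J = -72 + (-3)**2 - 6*(-3) = -72 + 9 + 18 = -45)
122 + J*A(8) = 122 - 45*(-4) = 122 + 180 = 302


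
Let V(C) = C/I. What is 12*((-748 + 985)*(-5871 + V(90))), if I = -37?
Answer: -618049548/37 ≈ -1.6704e+7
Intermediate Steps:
V(C) = -C/37 (V(C) = C/(-37) = C*(-1/37) = -C/37)
12*((-748 + 985)*(-5871 + V(90))) = 12*((-748 + 985)*(-5871 - 1/37*90)) = 12*(237*(-5871 - 90/37)) = 12*(237*(-217317/37)) = 12*(-51504129/37) = -618049548/37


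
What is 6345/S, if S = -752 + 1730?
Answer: 2115/326 ≈ 6.4877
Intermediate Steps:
S = 978
6345/S = 6345/978 = 6345*(1/978) = 2115/326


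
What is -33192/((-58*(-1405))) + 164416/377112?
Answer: 55072396/1920678555 ≈ 0.028673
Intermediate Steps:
-33192/((-58*(-1405))) + 164416/377112 = -33192/81490 + 164416*(1/377112) = -33192*1/81490 + 20552/47139 = -16596/40745 + 20552/47139 = 55072396/1920678555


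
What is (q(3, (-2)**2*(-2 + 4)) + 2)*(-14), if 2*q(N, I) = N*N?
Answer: -91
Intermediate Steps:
q(N, I) = N**2/2 (q(N, I) = (N*N)/2 = N**2/2)
(q(3, (-2)**2*(-2 + 4)) + 2)*(-14) = ((1/2)*3**2 + 2)*(-14) = ((1/2)*9 + 2)*(-14) = (9/2 + 2)*(-14) = (13/2)*(-14) = -91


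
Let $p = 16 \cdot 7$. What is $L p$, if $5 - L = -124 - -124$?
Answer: $560$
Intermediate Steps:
$L = 5$ ($L = 5 - \left(-124 - -124\right) = 5 - \left(-124 + 124\right) = 5 - 0 = 5 + 0 = 5$)
$p = 112$
$L p = 5 \cdot 112 = 560$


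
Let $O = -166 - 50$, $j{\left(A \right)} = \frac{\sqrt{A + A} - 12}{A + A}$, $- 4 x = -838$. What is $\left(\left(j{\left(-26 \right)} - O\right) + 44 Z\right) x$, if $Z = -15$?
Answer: $- \frac{2417211}{26} - \frac{419 i \sqrt{13}}{52} \approx -92970.0 - 29.052 i$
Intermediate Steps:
$x = \frac{419}{2}$ ($x = \left(- \frac{1}{4}\right) \left(-838\right) = \frac{419}{2} \approx 209.5$)
$j{\left(A \right)} = \frac{-12 + \sqrt{2} \sqrt{A}}{2 A}$ ($j{\left(A \right)} = \frac{\sqrt{2 A} - 12}{2 A} = \left(\sqrt{2} \sqrt{A} - 12\right) \frac{1}{2 A} = \left(-12 + \sqrt{2} \sqrt{A}\right) \frac{1}{2 A} = \frac{-12 + \sqrt{2} \sqrt{A}}{2 A}$)
$O = -216$ ($O = -166 - 50 = -216$)
$\left(\left(j{\left(-26 \right)} - O\right) + 44 Z\right) x = \left(\left(\left(- \frac{6}{-26} + \frac{\sqrt{2}}{2 i \sqrt{26}}\right) - -216\right) + 44 \left(-15\right)\right) \frac{419}{2} = \left(\left(\left(\left(-6\right) \left(- \frac{1}{26}\right) + \frac{\sqrt{2} \left(- \frac{i \sqrt{26}}{26}\right)}{2}\right) + 216\right) - 660\right) \frac{419}{2} = \left(\left(\left(\frac{3}{13} - \frac{i \sqrt{13}}{26}\right) + 216\right) - 660\right) \frac{419}{2} = \left(\left(\frac{2811}{13} - \frac{i \sqrt{13}}{26}\right) - 660\right) \frac{419}{2} = \left(- \frac{5769}{13} - \frac{i \sqrt{13}}{26}\right) \frac{419}{2} = - \frac{2417211}{26} - \frac{419 i \sqrt{13}}{52}$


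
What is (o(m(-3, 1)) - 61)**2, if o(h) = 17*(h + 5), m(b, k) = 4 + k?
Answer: 11881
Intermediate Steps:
o(h) = 85 + 17*h (o(h) = 17*(5 + h) = 85 + 17*h)
(o(m(-3, 1)) - 61)**2 = ((85 + 17*(4 + 1)) - 61)**2 = ((85 + 17*5) - 61)**2 = ((85 + 85) - 61)**2 = (170 - 61)**2 = 109**2 = 11881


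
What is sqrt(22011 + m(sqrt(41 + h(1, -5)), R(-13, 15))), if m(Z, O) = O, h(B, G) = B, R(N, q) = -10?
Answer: 7*sqrt(449) ≈ 148.33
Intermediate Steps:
sqrt(22011 + m(sqrt(41 + h(1, -5)), R(-13, 15))) = sqrt(22011 - 10) = sqrt(22001) = 7*sqrt(449)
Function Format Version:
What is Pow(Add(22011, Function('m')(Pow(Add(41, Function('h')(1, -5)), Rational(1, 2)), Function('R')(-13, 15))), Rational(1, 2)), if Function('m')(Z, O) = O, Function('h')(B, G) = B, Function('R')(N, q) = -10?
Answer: Mul(7, Pow(449, Rational(1, 2))) ≈ 148.33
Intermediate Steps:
Pow(Add(22011, Function('m')(Pow(Add(41, Function('h')(1, -5)), Rational(1, 2)), Function('R')(-13, 15))), Rational(1, 2)) = Pow(Add(22011, -10), Rational(1, 2)) = Pow(22001, Rational(1, 2)) = Mul(7, Pow(449, Rational(1, 2)))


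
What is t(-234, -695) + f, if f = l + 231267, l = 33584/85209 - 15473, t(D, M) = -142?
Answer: 18375524852/85209 ≈ 2.1565e+5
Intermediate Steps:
l = -1318405273/85209 (l = 33584*(1/85209) - 15473 = 33584/85209 - 15473 = -1318405273/85209 ≈ -15473.)
f = 18387624530/85209 (f = -1318405273/85209 + 231267 = 18387624530/85209 ≈ 2.1579e+5)
t(-234, -695) + f = -142 + 18387624530/85209 = 18375524852/85209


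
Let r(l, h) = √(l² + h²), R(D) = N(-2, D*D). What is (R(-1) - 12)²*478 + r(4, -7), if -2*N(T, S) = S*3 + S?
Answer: 93688 + √65 ≈ 93696.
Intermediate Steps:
N(T, S) = -2*S (N(T, S) = -(S*3 + S)/2 = -(3*S + S)/2 = -2*S)
R(D) = -2*D² (R(D) = -2*D*D = -2*D²)
r(l, h) = √(h² + l²)
(R(-1) - 12)²*478 + r(4, -7) = (-2*(-1)² - 12)²*478 + √((-7)² + 4²) = (-2*1 - 12)²*478 + √(49 + 16) = (-2 - 12)²*478 + √65 = (-14)²*478 + √65 = 196*478 + √65 = 93688 + √65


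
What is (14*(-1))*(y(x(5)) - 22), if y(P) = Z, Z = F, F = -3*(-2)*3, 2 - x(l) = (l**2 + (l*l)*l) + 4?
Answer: 56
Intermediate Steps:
x(l) = -2 - l**2 - l**3 (x(l) = 2 - ((l**2 + (l*l)*l) + 4) = 2 - ((l**2 + l**2*l) + 4) = 2 - ((l**2 + l**3) + 4) = 2 - (4 + l**2 + l**3) = 2 + (-4 - l**2 - l**3) = -2 - l**2 - l**3)
F = 18 (F = 6*3 = 18)
Z = 18
y(P) = 18
(14*(-1))*(y(x(5)) - 22) = (14*(-1))*(18 - 22) = -14*(-4) = 56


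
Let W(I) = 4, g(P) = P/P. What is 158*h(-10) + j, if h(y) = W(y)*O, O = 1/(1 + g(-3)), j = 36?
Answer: 352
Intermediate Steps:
g(P) = 1
O = ½ (O = 1/(1 + 1) = 1/2 = ½ ≈ 0.50000)
h(y) = 2 (h(y) = 4*(½) = 2)
158*h(-10) + j = 158*2 + 36 = 316 + 36 = 352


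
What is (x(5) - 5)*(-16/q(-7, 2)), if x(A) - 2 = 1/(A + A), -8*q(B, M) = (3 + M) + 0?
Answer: -1856/25 ≈ -74.240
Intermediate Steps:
q(B, M) = -3/8 - M/8 (q(B, M) = -((3 + M) + 0)/8 = -(3 + M)/8 = -3/8 - M/8)
x(A) = 2 + 1/(2*A) (x(A) = 2 + 1/(A + A) = 2 + 1/(2*A))
(x(5) - 5)*(-16/q(-7, 2)) = ((2 + (½)/5) - 5)*(-16/(-3/8 - ⅛*2)) = ((2 + (½)*(⅕)) - 5)*(-16/(-3/8 - ¼)) = ((2 + ⅒) - 5)*(-16/(-5/8)) = (21/10 - 5)*(-16*(-8/5)) = -29/10*128/5 = -1856/25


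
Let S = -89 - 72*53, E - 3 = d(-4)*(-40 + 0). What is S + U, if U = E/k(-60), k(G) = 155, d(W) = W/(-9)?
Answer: -5447608/1395 ≈ -3905.1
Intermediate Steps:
d(W) = -W/9 (d(W) = W*(-⅑) = -W/9)
E = -133/9 (E = 3 + (-⅑*(-4))*(-40 + 0) = 3 + (4/9)*(-40) = 3 - 160/9 = -133/9 ≈ -14.778)
U = -133/1395 (U = -133/9/155 = -133/9*1/155 = -133/1395 ≈ -0.095340)
S = -3905 (S = -89 - 3816 = -3905)
S + U = -3905 - 133/1395 = -5447608/1395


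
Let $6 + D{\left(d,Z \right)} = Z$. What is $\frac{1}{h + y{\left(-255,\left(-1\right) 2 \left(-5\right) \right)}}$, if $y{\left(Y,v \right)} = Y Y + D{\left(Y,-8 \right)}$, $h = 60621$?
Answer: $\frac{1}{125632} \approx 7.9598 \cdot 10^{-6}$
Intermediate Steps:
$D{\left(d,Z \right)} = -6 + Z$
$y{\left(Y,v \right)} = -14 + Y^{2}$ ($y{\left(Y,v \right)} = Y Y - 14 = Y^{2} - 14 = -14 + Y^{2}$)
$\frac{1}{h + y{\left(-255,\left(-1\right) 2 \left(-5\right) \right)}} = \frac{1}{60621 - \left(14 - \left(-255\right)^{2}\right)} = \frac{1}{60621 + \left(-14 + 65025\right)} = \frac{1}{60621 + 65011} = \frac{1}{125632}$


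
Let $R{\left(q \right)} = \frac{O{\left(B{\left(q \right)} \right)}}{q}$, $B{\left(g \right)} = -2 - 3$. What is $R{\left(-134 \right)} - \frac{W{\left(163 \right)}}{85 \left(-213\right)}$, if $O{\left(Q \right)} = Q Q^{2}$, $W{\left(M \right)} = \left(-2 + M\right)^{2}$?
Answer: $\frac{5736539}{2426070} \approx 2.3645$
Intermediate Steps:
$B{\left(g \right)} = -5$
$O{\left(Q \right)} = Q^{3}$
$R{\left(q \right)} = - \frac{125}{q}$ ($R{\left(q \right)} = \frac{\left(-5\right)^{3}}{q} = - \frac{125}{q}$)
$R{\left(-134 \right)} - \frac{W{\left(163 \right)}}{85 \left(-213\right)} = - \frac{125}{-134} - \frac{\left(-2 + 163\right)^{2}}{85 \left(-213\right)} = \left(-125\right) \left(- \frac{1}{134}\right) - \frac{161^{2}}{-18105} = \frac{125}{134} - 25921 \left(- \frac{1}{18105}\right) = \frac{125}{134} - - \frac{25921}{18105} = \frac{125}{134} + \frac{25921}{18105} = \frac{5736539}{2426070}$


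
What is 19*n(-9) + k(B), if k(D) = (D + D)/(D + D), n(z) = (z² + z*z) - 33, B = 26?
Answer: 2452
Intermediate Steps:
n(z) = -33 + 2*z² (n(z) = (z² + z²) - 33 = 2*z² - 33 = -33 + 2*z²)
k(D) = 1 (k(D) = (2*D)/((2*D)) = (2*D)*(1/(2*D)) = 1)
19*n(-9) + k(B) = 19*(-33 + 2*(-9)²) + 1 = 19*(-33 + 2*81) + 1 = 19*(-33 + 162) + 1 = 19*129 + 1 = 2451 + 1 = 2452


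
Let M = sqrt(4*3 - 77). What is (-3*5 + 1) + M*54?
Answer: -14 + 54*I*sqrt(65) ≈ -14.0 + 435.36*I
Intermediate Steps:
M = I*sqrt(65) (M = sqrt(12 - 77) = sqrt(-65) = I*sqrt(65) ≈ 8.0623*I)
(-3*5 + 1) + M*54 = (-3*5 + 1) + (I*sqrt(65))*54 = (-15 + 1) + 54*I*sqrt(65) = -14 + 54*I*sqrt(65)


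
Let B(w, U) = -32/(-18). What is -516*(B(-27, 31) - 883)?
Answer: 1364132/3 ≈ 4.5471e+5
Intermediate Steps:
B(w, U) = 16/9 (B(w, U) = -32*(-1/18) = 16/9)
-516*(B(-27, 31) - 883) = -516*(16/9 - 883) = -516*(-7931/9) = 1364132/3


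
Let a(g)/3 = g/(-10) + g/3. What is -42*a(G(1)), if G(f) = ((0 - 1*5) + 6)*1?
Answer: -147/5 ≈ -29.400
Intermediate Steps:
G(f) = 1 (G(f) = ((0 - 5) + 6)*1 = (-5 + 6)*1 = 1*1 = 1)
a(g) = 7*g/10 (a(g) = 3*(g/(-10) + g/3) = 3*(g*(-⅒) + g*(⅓)) = 3*(-g/10 + g/3) = 3*(7*g/30) = 7*g/10)
-42*a(G(1)) = -147/5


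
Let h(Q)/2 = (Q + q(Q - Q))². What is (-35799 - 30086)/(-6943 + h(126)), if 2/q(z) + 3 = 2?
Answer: -65885/23809 ≈ -2.7672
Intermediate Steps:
q(z) = -2 (q(z) = 2/(-3 + 2) = 2/(-1) = 2*(-1) = -2)
h(Q) = 2*(-2 + Q)² (h(Q) = 2*(Q - 2)² = 2*(-2 + Q)²)
(-35799 - 30086)/(-6943 + h(126)) = (-35799 - 30086)/(-6943 + 2*(-2 + 126)²) = -65885/(-6943 + 2*124²) = -65885/(-6943 + 2*15376) = -65885/(-6943 + 30752) = -65885/23809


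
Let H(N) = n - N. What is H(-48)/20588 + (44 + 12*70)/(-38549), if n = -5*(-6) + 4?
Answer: -7519387/396823406 ≈ -0.018949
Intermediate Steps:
n = 34 (n = 30 + 4 = 34)
H(N) = 34 - N
H(-48)/20588 + (44 + 12*70)/(-38549) = (34 - 1*(-48))/20588 + (44 + 12*70)/(-38549) = (34 + 48)*(1/20588) + (44 + 840)*(-1/38549) = 82*(1/20588) + 884*(-1/38549) = 41/10294 - 884/38549 = -7519387/396823406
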